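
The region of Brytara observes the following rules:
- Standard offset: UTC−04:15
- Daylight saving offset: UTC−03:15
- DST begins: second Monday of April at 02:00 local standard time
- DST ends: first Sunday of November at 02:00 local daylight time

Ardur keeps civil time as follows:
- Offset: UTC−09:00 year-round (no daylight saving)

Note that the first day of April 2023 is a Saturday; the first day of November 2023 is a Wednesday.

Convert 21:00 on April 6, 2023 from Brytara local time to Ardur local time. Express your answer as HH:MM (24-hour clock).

16:15

1 April 2023 is a Saturday, so the first Monday is April 3 and the second is April 10.
1 November 2023 is a Wednesday, so the first Sunday is November 5.
April 6, 2023 does not fall between 10 April and 5 November, so daylight saving is not in effect and Brytara is at UTC−04:15.
21:00 Brytara + 4h15m = 01:15 UTC (rolling into the next day, 7 April 2023).
Ardur stays on UTC−09:00 all year.
01:15 UTC − 9h = 16:15 Ardur (rolling into the previous day, 6 April 2023).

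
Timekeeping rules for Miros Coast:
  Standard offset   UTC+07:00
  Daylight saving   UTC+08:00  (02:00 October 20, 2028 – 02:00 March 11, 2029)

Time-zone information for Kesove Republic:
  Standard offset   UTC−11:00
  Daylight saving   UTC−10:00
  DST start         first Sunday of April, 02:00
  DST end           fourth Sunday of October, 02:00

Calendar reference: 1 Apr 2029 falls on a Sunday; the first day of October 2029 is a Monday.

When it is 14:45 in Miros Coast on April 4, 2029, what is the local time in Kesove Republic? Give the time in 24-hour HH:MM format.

April 4, 2029 does not fall between 20 October 2028 and 11 March 2029, so daylight saving is not in effect and Miros Coast is at UTC+07:00.
14:45 Miros Coast − 7h = 07:45 UTC.
1 April 2029 is a Sunday, so the first Sunday is April 1.
1 October 2029 is a Monday, so the first Sunday is October 7 and the fourth is October 28.
At the standard offset (UTC−11:00), 07:45 UTC − 11h = 20:45 Kesove Republic standard time (rolling into the previous day, 3 April 2029).
Daylight saving runs 1 April – 28 October; the standard-time date in Kesove Republic, April 3, 2029, is inside that window, so Kesove Republic is at UTC−10:00.
07:45 UTC − 10h = 21:45 Kesove Republic (rolling into the previous day, 3 April 2029).

21:45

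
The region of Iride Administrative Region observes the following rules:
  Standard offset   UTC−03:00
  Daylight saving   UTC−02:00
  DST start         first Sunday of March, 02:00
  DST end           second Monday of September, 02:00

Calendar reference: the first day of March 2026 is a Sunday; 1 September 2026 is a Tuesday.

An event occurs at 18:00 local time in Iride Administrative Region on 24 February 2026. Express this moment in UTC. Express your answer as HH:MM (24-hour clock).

21:00

1 March 2026 is a Sunday, so the first Sunday is March 1.
1 September 2026 is a Tuesday, so the first Monday is September 7 and the second is September 14.
Daylight saving runs 1 March – 14 September; 24 February 2026 is outside that window, so Iride Administrative Region is on standard time at UTC−03:00.
18:00 local + 3h = 21:00 UTC.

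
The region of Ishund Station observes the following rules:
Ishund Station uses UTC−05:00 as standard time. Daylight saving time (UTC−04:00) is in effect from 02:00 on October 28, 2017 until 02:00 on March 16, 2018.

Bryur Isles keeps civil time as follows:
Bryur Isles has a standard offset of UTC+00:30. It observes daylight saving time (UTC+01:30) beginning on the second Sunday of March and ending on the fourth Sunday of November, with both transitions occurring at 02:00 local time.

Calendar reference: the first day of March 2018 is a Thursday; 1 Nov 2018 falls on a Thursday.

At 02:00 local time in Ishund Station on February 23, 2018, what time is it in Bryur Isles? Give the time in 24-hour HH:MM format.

06:30

Daylight saving runs 28 October 2017 – 16 March 2018; February 23, 2018 is inside that window, so Ishund Station is at UTC−04:00.
02:00 Ishund Station + 4h = 06:00 UTC.
1 March 2018 is a Thursday, so the first Sunday is March 4 and the second is March 11.
1 November 2018 is a Thursday, so the first Sunday is November 4 and the fourth is November 25.
At the standard offset (UTC+00:30), 06:00 UTC + 0h30m = 06:30 Bryur Isles standard time.
The standard-time date in Bryur Isles, February 23, 2018, does not fall between 11 March and 25 November, so daylight saving is not in effect and Bryur Isles is at UTC+00:30.
06:00 UTC + 0h30m = 06:30 Bryur Isles.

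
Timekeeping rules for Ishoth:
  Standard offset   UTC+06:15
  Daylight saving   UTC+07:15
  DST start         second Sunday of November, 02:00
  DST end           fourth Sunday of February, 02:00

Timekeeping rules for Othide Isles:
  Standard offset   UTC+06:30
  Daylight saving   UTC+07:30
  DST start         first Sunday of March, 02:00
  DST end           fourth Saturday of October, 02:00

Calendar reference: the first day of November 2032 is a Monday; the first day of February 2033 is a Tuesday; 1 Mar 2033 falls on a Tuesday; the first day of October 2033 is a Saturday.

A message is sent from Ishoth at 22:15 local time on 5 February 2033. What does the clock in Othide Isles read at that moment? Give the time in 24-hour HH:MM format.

21:30

1 November 2032 is a Monday, so the first Sunday is November 7 and the second is November 14.
1 February 2033 is a Tuesday, so the first Sunday is February 6 and the fourth is February 27.
5 February 2033 falls between 14 November 2032 and 27 February 2033, so daylight saving is in effect and Ishoth is at UTC+07:15.
22:15 Ishoth − 7h15m = 15:00 UTC.
1 March 2033 is a Tuesday, so the first Sunday is March 6.
1 October 2033 is a Saturday, so the first Saturday is October 1 and the fourth is October 22.
At the standard offset (UTC+06:30), 15:00 UTC + 6h30m = 21:30 Othide Isles standard time.
The standard-time date in Othide Isles, 5 February 2033, does not fall between 6 March and 22 October, so daylight saving is not in effect and Othide Isles is at UTC+06:30.
15:00 UTC + 6h30m = 21:30 Othide Isles.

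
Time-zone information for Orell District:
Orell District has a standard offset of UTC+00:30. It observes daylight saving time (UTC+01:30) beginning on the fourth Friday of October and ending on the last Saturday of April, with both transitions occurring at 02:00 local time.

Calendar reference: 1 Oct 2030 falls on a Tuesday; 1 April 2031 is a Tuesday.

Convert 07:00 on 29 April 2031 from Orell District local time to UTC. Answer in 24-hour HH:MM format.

06:30

1 October 2030 is a Tuesday, so the first Friday is October 4 and the fourth is October 25.
1 April 2031 is a Tuesday, so Saturdays fall on 5, 12, 19, 26; the last is April 26.
29 April 2031 is outside the daylight-saving period (25 October 2030 – 26 April 2031), so Orell District is on standard time, UTC+00:30.
07:00 local − 0h30m = 06:30 UTC.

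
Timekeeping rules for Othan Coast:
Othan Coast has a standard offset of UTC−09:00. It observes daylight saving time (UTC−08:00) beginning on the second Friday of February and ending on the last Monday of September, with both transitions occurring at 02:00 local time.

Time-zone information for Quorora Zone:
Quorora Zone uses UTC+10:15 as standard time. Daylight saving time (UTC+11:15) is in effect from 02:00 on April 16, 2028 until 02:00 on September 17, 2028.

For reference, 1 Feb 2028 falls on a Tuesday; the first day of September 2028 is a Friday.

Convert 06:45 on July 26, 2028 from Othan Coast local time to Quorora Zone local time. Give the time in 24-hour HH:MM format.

1 February 2028 is a Tuesday, so the first Friday is February 4 and the second is February 11.
1 September 2028 is a Friday, so Mondays fall on 4, 11, 18, 25; the last is September 25.
July 26, 2028 lies within the daylight-saving period (11 February – 25 September), so Othan Coast is on daylight time, UTC−08:00.
06:45 Othan Coast + 8h = 14:45 UTC.
At the standard offset (UTC+10:15), 14:45 UTC + 10h15m = 01:00 Quorora Zone standard time (rolling into the next day, 27 July 2028).
The standard-time date in Quorora Zone, July 27, 2028, falls between 16 April and 17 September, so daylight saving is in effect and Quorora Zone is at UTC+11:15.
14:45 UTC + 11h15m = 02:00 Quorora Zone (rolling into the next day, 27 July 2028).

02:00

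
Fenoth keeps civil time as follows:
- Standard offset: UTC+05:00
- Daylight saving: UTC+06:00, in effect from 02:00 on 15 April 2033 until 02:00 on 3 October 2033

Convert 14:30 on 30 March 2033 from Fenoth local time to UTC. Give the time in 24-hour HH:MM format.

30 March 2033 is outside the daylight-saving period (15 April – 3 October), so Fenoth is on standard time, UTC+05:00.
14:30 local − 5h = 09:30 UTC.

09:30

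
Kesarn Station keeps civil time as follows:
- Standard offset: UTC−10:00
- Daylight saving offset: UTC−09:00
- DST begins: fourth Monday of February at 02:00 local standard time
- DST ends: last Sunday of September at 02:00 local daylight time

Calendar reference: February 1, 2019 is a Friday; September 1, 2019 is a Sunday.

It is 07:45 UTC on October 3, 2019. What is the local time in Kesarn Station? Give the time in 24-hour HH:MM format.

1 February 2019 is a Friday, so the first Monday is February 4 and the fourth is February 25.
1 September 2019 is a Sunday, so Sundays fall on 1, 8, 15, 22, 29; the last is September 29.
At the standard offset (UTC−10:00), 07:45 UTC − 10h = 21:45 Kesarn Station standard time (rolling into the previous day, 2 October 2019).
The standard-time date in Kesarn Station, October 2, 2019, is outside the daylight-saving period (25 February – 29 September), so Kesarn Station is on standard time, UTC−10:00.
07:45 UTC − 10h = 21:45 local (rolling into the previous day, 2 October 2019).

21:45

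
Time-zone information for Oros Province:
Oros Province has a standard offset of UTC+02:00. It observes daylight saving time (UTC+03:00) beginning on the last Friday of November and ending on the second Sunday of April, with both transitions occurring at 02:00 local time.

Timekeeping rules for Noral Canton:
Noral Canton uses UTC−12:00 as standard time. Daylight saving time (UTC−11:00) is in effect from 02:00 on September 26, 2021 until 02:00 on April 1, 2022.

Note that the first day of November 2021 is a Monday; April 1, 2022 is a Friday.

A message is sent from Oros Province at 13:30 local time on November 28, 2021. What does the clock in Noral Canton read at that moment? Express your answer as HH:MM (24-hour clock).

1 November 2021 is a Monday, so Fridays fall on 5, 12, 19, 26; the last is November 26.
1 April 2022 is a Friday, so the first Sunday is April 3 and the second is April 10.
November 28, 2021 lies within the daylight-saving period (26 November 2021 – 10 April 2022), so Oros Province is on daylight time, UTC+03:00.
13:30 Oros Province − 3h = 10:30 UTC.
At the standard offset (UTC−12:00), 10:30 UTC − 12h = 22:30 Noral Canton standard time (rolling into the previous day, 27 November 2021).
The standard-time date in Noral Canton, November 27, 2021, lies within the daylight-saving period (26 September 2021 – 1 April 2022), so Noral Canton is on daylight time, UTC−11:00.
10:30 UTC − 11h = 23:30 Noral Canton (rolling into the previous day, 27 November 2021).

23:30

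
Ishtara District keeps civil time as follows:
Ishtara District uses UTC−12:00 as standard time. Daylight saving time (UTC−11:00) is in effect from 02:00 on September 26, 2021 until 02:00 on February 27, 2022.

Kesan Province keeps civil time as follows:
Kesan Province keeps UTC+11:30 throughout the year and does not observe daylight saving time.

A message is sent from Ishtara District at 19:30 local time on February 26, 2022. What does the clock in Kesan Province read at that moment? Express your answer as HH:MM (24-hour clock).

February 26, 2022 lies within the daylight-saving period (26 September 2021 – 27 February 2022), so Ishtara District is on daylight time, UTC−11:00.
19:30 Ishtara District + 11h = 06:30 UTC (rolling into the next day, 27 February 2022).
Kesan Province has no daylight saving, so its offset is UTC+11:30 year-round.
06:30 UTC + 11h30m = 18:00 Kesan Province.

18:00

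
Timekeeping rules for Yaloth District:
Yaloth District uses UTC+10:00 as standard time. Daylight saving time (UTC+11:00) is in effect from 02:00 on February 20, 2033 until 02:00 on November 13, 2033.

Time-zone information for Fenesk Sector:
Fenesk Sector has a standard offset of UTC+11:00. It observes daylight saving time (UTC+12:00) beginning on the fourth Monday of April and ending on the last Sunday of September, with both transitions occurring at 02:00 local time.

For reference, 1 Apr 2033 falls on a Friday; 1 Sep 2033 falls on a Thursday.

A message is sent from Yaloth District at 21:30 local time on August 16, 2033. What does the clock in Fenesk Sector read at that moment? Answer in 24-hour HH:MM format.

August 16, 2033 falls between 20 February and 13 November, so daylight saving is in effect and Yaloth District is at UTC+11:00.
21:30 Yaloth District − 11h = 10:30 UTC.
1 April 2033 is a Friday, so the first Monday is April 4 and the fourth is April 25.
1 September 2033 is a Thursday, so Sundays fall on 4, 11, 18, 25; the last is September 25.
At the standard offset (UTC+11:00), 10:30 UTC + 11h = 21:30 Fenesk Sector standard time.
The standard-time date in Fenesk Sector, August 16, 2033, lies within the daylight-saving period (25 April – 25 September), so Fenesk Sector is on daylight time, UTC+12:00.
10:30 UTC + 12h = 22:30 Fenesk Sector.

22:30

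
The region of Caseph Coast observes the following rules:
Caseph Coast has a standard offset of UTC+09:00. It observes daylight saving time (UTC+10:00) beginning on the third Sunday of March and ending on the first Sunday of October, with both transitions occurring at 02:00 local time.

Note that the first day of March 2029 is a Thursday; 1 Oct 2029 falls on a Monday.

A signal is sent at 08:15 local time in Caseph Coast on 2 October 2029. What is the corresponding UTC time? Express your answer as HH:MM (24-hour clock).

1 March 2029 is a Thursday, so the first Sunday is March 4 and the third is March 18.
1 October 2029 is a Monday, so the first Sunday is October 7.
Daylight saving runs 18 March – 7 October; 2 October 2029 is inside that window, so Caseph Coast is at UTC+10:00.
08:15 local − 10h = 22:15 UTC (rolling into the previous day, 1 October 2029).

22:15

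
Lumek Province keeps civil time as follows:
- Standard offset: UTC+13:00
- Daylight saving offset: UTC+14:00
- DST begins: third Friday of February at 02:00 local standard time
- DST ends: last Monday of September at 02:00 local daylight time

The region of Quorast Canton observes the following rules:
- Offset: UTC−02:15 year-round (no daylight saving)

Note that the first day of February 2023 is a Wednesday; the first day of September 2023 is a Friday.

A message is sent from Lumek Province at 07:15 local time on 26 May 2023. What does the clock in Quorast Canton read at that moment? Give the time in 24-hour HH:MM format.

1 February 2023 is a Wednesday, so the first Friday is February 3 and the third is February 17.
1 September 2023 is a Friday, so Mondays fall on 4, 11, 18, 25; the last is September 25.
Daylight saving runs 17 February – 25 September; 26 May 2023 is inside that window, so Lumek Province is at UTC+14:00.
07:15 Lumek Province − 14h = 17:15 UTC (rolling into the previous day, 25 May 2023).
Quorast Canton has no daylight saving, so its offset is UTC−02:15 year-round.
17:15 UTC − 2h15m = 15:00 Quorast Canton.

15:00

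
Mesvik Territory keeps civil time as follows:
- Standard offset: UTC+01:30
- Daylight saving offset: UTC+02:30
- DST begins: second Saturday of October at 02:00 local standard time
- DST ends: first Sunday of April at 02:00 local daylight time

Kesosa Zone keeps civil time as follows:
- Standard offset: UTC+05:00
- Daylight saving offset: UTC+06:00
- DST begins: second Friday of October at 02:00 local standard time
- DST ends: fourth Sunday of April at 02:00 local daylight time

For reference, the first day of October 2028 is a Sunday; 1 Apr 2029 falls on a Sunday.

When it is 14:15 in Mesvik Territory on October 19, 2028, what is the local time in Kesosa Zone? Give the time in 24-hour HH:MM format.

17:45

1 October 2028 is a Sunday, so the first Saturday is October 7 and the second is October 14.
1 April 2029 is a Sunday, so the first Sunday is April 1.
October 19, 2028 falls between 14 October 2028 and 1 April 2029, so daylight saving is in effect and Mesvik Territory is at UTC+02:30.
14:15 Mesvik Territory − 2h30m = 11:45 UTC.
1 October 2028 is a Sunday, so the first Friday is October 6 and the second is October 13.
1 April 2029 is a Sunday, so the first Sunday is April 1 and the fourth is April 22.
At the standard offset (UTC+05:00), 11:45 UTC + 5h = 16:45 Kesosa Zone standard time.
The standard-time date in Kesosa Zone, October 19, 2028, falls between 13 October 2028 and 22 April 2029, so daylight saving is in effect and Kesosa Zone is at UTC+06:00.
11:45 UTC + 6h = 17:45 Kesosa Zone.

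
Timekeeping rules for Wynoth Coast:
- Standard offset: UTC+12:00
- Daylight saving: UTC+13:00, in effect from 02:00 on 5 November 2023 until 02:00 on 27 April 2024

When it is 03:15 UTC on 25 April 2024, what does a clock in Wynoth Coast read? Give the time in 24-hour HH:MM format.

At the standard offset (UTC+12:00), 03:15 UTC + 12h = 15:15 Wynoth Coast standard time.
Daylight saving runs 5 November 2023 – 27 April 2024; the standard-time date in Wynoth Coast, 25 April 2024, is inside that window, so Wynoth Coast is at UTC+13:00.
03:15 UTC + 13h = 16:15 local.

16:15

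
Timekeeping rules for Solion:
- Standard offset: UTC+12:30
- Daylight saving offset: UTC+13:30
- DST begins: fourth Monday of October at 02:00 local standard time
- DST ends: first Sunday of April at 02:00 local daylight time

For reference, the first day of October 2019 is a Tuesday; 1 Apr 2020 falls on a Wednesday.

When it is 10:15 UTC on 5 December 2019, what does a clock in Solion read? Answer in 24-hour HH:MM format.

1 October 2019 is a Tuesday, so the first Monday is October 7 and the fourth is October 28.
1 April 2020 is a Wednesday, so the first Sunday is April 5.
At the standard offset (UTC+12:30), 10:15 UTC + 12h30m = 22:45 Solion standard time.
The standard-time date in Solion, 5 December 2019, falls between 28 October 2019 and 5 April 2020, so daylight saving is in effect and Solion is at UTC+13:30.
10:15 UTC + 13h30m = 23:45 local.

23:45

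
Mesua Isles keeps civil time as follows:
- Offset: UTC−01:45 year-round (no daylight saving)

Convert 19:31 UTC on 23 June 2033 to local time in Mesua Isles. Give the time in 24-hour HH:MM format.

Mesua Isles has no daylight saving, so its offset is UTC−01:45 year-round.
19:31 UTC − 1h45m = 17:46 local.

17:46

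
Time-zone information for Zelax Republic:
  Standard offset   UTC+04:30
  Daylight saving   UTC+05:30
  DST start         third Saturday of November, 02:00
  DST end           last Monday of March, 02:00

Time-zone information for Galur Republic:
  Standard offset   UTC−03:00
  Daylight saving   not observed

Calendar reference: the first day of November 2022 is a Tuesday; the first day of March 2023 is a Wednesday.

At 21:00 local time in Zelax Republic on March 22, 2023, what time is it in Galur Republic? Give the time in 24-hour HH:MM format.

12:30

1 November 2022 is a Tuesday, so the first Saturday is November 5 and the third is November 19.
1 March 2023 is a Wednesday, so Mondays fall on 6, 13, 20, 27; the last is March 27.
March 22, 2023 lies within the daylight-saving period (19 November 2022 – 27 March 2023), so Zelax Republic is on daylight time, UTC+05:30.
21:00 Zelax Republic − 5h30m = 15:30 UTC.
Galur Republic has no daylight saving, so its offset is UTC−03:00 year-round.
15:30 UTC − 3h = 12:30 Galur Republic.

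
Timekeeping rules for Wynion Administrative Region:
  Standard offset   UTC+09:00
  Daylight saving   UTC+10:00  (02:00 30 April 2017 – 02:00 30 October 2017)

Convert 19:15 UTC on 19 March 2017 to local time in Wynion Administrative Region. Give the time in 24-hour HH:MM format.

At the standard offset (UTC+09:00), 19:15 UTC + 9h = 04:15 Wynion Administrative Region standard time (rolling into the next day, 20 March 2017).
Daylight saving runs 30 April – 30 October; the standard-time date in Wynion Administrative Region, 20 March 2017, is outside that window, so Wynion Administrative Region is on standard time at UTC+09:00.
19:15 UTC + 9h = 04:15 local (rolling into the next day, 20 March 2017).

04:15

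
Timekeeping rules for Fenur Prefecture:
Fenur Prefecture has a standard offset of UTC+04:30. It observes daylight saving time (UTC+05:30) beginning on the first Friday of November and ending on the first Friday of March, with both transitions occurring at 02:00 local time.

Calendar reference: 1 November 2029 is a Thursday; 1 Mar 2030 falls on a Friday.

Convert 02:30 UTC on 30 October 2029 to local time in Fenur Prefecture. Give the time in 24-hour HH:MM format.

1 November 2029 is a Thursday, so the first Friday is November 2.
1 March 2030 is a Friday, so the first Friday is March 1.
At the standard offset (UTC+04:30), 02:30 UTC + 4h30m = 07:00 Fenur Prefecture standard time.
Daylight saving runs 2 November 2029 – 1 March 2030; the standard-time date in Fenur Prefecture, 30 October 2029, is outside that window, so Fenur Prefecture is on standard time at UTC+04:30.
02:30 UTC + 4h30m = 07:00 local.

07:00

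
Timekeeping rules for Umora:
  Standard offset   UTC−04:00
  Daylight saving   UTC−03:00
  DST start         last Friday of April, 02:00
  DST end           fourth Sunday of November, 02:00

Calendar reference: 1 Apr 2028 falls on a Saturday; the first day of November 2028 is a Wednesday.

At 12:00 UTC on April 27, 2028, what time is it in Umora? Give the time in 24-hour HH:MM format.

1 April 2028 is a Saturday, so Fridays fall on 7, 14, 21, 28; the last is April 28.
1 November 2028 is a Wednesday, so the first Sunday is November 5 and the fourth is November 26.
At the standard offset (UTC−04:00), 12:00 UTC − 4h = 08:00 Umora standard time.
The standard-time date in Umora, April 27, 2028, does not fall between 28 April and 26 November, so daylight saving is not in effect and Umora is at UTC−04:00.
12:00 UTC − 4h = 08:00 local.

08:00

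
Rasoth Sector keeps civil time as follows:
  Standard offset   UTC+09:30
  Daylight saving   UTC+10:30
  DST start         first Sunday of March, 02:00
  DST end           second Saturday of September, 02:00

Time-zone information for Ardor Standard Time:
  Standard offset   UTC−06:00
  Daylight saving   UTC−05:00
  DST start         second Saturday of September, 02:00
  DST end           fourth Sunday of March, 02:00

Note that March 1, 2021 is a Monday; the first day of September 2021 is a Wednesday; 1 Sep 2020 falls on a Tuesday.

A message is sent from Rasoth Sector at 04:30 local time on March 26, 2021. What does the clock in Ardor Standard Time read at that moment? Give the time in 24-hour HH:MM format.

1 March 2021 is a Monday, so the first Sunday is March 7.
1 September 2021 is a Wednesday, so the first Saturday is September 4 and the second is September 11.
March 26, 2021 falls between 7 March and 11 September, so daylight saving is in effect and Rasoth Sector is at UTC+10:30.
04:30 Rasoth Sector − 10h30m = 18:00 UTC (rolling into the previous day, 25 March 2021).
1 September 2020 is a Tuesday, so the first Saturday is September 5 and the second is September 12.
1 March 2021 is a Monday, so the first Sunday is March 7 and the fourth is March 28.
At the standard offset (UTC−06:00), 18:00 UTC − 6h = 12:00 Ardor Standard Time standard time.
The standard-time date in Ardor Standard Time, March 25, 2021, falls between 12 September 2020 and 28 March 2021, so daylight saving is in effect and Ardor Standard Time is at UTC−05:00.
18:00 UTC − 5h = 13:00 Ardor Standard Time.

13:00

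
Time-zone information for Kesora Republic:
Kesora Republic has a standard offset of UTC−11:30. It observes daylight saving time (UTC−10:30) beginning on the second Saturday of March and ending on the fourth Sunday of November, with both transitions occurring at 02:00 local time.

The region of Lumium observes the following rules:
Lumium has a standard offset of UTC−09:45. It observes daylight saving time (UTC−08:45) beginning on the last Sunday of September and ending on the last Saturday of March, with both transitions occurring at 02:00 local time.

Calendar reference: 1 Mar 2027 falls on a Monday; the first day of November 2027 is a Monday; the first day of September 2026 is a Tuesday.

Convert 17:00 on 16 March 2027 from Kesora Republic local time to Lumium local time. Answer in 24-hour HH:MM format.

1 March 2027 is a Monday, so the first Saturday is March 6 and the second is March 13.
1 November 2027 is a Monday, so the first Sunday is November 7 and the fourth is November 28.
Daylight saving runs 13 March – 28 November; 16 March 2027 is inside that window, so Kesora Republic is at UTC−10:30.
17:00 Kesora Republic + 10h30m = 03:30 UTC (rolling into the next day, 17 March 2027).
1 September 2026 is a Tuesday, so Sundays fall on 6, 13, 20, 27; the last is September 27.
1 March 2027 is a Monday, so Saturdays fall on 6, 13, 20, 27; the last is March 27.
At the standard offset (UTC−09:45), 03:30 UTC − 9h45m = 17:45 Lumium standard time (rolling into the previous day, 16 March 2027).
The standard-time date in Lumium, 16 March 2027, lies within the daylight-saving period (27 September 2026 – 27 March 2027), so Lumium is on daylight time, UTC−08:45.
03:30 UTC − 8h45m = 18:45 Lumium (rolling into the previous day, 16 March 2027).

18:45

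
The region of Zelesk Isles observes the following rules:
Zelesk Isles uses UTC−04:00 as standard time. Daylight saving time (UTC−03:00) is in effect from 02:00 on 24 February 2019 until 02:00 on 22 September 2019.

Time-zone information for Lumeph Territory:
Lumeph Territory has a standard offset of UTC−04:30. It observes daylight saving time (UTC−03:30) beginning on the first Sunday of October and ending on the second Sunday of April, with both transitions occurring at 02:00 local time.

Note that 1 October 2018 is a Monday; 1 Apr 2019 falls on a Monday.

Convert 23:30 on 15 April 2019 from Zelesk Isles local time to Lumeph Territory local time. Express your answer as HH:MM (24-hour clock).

15 April 2019 falls between 24 February and 22 September, so daylight saving is in effect and Zelesk Isles is at UTC−03:00.
23:30 Zelesk Isles + 3h = 02:30 UTC (rolling into the next day, 16 April 2019).
1 October 2018 is a Monday, so the first Sunday is October 7.
1 April 2019 is a Monday, so the first Sunday is April 7 and the second is April 14.
At the standard offset (UTC−04:30), 02:30 UTC − 4h30m = 22:00 Lumeph Territory standard time (rolling into the previous day, 15 April 2019).
Daylight saving runs 7 October 2018 – 14 April 2019; the standard-time date in Lumeph Territory, 15 April 2019, is outside that window, so Lumeph Territory is on standard time at UTC−04:30.
02:30 UTC − 4h30m = 22:00 Lumeph Territory (rolling into the previous day, 15 April 2019).

22:00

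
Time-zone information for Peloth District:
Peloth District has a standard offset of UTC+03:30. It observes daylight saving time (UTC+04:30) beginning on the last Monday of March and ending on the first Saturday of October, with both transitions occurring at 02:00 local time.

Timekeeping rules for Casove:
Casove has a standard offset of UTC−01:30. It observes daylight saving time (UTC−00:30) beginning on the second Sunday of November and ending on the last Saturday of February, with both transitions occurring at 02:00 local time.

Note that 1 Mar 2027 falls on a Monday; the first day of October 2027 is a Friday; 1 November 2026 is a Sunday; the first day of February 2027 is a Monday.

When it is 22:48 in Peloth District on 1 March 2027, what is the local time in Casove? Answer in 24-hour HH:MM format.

17:48

1 March 2027 is a Monday, so Mondays fall on 1, 8, 15, 22, 29; the last is March 29.
1 October 2027 is a Friday, so the first Saturday is October 2.
1 March 2027 does not fall between 29 March and 2 October, so daylight saving is not in effect and Peloth District is at UTC+03:30.
22:48 Peloth District − 3h30m = 19:18 UTC.
1 November 2026 is a Sunday, so the first Sunday is November 1 and the second is November 8.
1 February 2027 is a Monday, so Saturdays fall on 6, 13, 20, 27; the last is February 27.
At the standard offset (UTC−01:30), 19:18 UTC − 1h30m = 17:48 Casove standard time.
The standard-time date in Casove, 1 March 2027, is outside the daylight-saving period (8 November 2026 – 27 February 2027), so Casove is on standard time, UTC−01:30.
19:18 UTC − 1h30m = 17:48 Casove.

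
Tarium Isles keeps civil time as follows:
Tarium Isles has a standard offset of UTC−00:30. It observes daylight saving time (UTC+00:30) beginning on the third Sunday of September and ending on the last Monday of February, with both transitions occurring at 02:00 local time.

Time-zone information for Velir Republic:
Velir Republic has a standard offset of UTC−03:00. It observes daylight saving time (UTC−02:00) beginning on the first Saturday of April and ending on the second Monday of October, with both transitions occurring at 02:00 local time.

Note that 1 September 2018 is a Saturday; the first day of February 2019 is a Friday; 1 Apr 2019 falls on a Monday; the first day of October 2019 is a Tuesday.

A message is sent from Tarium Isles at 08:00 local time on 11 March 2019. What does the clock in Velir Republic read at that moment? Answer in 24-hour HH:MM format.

05:30

1 September 2018 is a Saturday, so the first Sunday is September 2 and the third is September 16.
1 February 2019 is a Friday, so Mondays fall on 4, 11, 18, 25; the last is February 25.
11 March 2019 is outside the daylight-saving period (16 September 2018 – 25 February 2019), so Tarium Isles is on standard time, UTC−00:30.
08:00 Tarium Isles + 0h30m = 08:30 UTC.
1 April 2019 is a Monday, so the first Saturday is April 6.
1 October 2019 is a Tuesday, so the first Monday is October 7 and the second is October 14.
At the standard offset (UTC−03:00), 08:30 UTC − 3h = 05:30 Velir Republic standard time.
The standard-time date in Velir Republic, 11 March 2019, is outside the daylight-saving period (6 April – 14 October), so Velir Republic is on standard time, UTC−03:00.
08:30 UTC − 3h = 05:30 Velir Republic.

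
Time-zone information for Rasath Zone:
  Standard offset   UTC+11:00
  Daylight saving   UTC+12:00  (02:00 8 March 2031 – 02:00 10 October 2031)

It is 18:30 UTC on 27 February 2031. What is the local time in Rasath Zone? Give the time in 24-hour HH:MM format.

At the standard offset (UTC+11:00), 18:30 UTC + 11h = 05:30 Rasath Zone standard time (rolling into the next day, 28 February 2031).
The standard-time date in Rasath Zone, 28 February 2031, is outside the daylight-saving period (8 March – 10 October), so Rasath Zone is on standard time, UTC+11:00.
18:30 UTC + 11h = 05:30 local (rolling into the next day, 28 February 2031).

05:30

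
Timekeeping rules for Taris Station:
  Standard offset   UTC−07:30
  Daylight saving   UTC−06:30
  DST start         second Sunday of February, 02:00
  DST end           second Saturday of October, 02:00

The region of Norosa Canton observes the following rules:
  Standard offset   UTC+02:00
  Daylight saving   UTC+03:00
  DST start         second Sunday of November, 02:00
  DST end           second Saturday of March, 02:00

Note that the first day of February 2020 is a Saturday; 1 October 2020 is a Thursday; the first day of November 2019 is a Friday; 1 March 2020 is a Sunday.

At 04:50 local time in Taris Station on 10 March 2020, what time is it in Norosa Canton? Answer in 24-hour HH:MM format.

14:20

1 February 2020 is a Saturday, so the first Sunday is February 2 and the second is February 9.
1 October 2020 is a Thursday, so the first Saturday is October 3 and the second is October 10.
10 March 2020 falls between 9 February and 10 October, so daylight saving is in effect and Taris Station is at UTC−06:30.
04:50 Taris Station + 6h30m = 11:20 UTC.
1 November 2019 is a Friday, so the first Sunday is November 3 and the second is November 10.
1 March 2020 is a Sunday, so the first Saturday is March 7 and the second is March 14.
At the standard offset (UTC+02:00), 11:20 UTC + 2h = 13:20 Norosa Canton standard time.
The standard-time date in Norosa Canton, 10 March 2020, falls between 10 November 2019 and 14 March 2020, so daylight saving is in effect and Norosa Canton is at UTC+03:00.
11:20 UTC + 3h = 14:20 Norosa Canton.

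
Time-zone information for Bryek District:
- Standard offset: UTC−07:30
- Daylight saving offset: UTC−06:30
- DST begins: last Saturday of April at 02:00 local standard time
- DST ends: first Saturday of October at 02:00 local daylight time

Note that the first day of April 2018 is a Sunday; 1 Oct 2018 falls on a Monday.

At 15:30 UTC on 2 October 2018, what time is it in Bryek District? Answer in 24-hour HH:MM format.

1 April 2018 is a Sunday, so Saturdays fall on 7, 14, 21, 28; the last is April 28.
1 October 2018 is a Monday, so the first Saturday is October 6.
At the standard offset (UTC−07:30), 15:30 UTC − 7h30m = 08:00 Bryek District standard time.
The standard-time date in Bryek District, 2 October 2018, falls between 28 April and 6 October, so daylight saving is in effect and Bryek District is at UTC−06:30.
15:30 UTC − 6h30m = 09:00 local.

09:00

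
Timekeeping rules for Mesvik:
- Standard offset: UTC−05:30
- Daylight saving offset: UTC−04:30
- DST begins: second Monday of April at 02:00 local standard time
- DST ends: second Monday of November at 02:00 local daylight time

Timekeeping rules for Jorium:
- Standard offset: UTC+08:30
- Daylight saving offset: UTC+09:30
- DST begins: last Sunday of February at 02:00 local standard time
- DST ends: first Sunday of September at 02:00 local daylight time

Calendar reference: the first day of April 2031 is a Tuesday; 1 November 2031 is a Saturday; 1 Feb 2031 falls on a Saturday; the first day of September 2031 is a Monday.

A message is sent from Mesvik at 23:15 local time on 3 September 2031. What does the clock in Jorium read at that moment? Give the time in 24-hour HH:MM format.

13:15

1 April 2031 is a Tuesday, so the first Monday is April 7 and the second is April 14.
1 November 2031 is a Saturday, so the first Monday is November 3 and the second is November 10.
3 September 2031 lies within the daylight-saving period (14 April – 10 November), so Mesvik is on daylight time, UTC−04:30.
23:15 Mesvik + 4h30m = 03:45 UTC (rolling into the next day, 4 September 2031).
1 February 2031 is a Saturday, so Sundays fall on 2, 9, 16, 23; the last is February 23.
1 September 2031 is a Monday, so the first Sunday is September 7.
At the standard offset (UTC+08:30), 03:45 UTC + 8h30m = 12:15 Jorium standard time.
The standard-time date in Jorium, 4 September 2031, lies within the daylight-saving period (23 February – 7 September), so Jorium is on daylight time, UTC+09:30.
03:45 UTC + 9h30m = 13:15 Jorium.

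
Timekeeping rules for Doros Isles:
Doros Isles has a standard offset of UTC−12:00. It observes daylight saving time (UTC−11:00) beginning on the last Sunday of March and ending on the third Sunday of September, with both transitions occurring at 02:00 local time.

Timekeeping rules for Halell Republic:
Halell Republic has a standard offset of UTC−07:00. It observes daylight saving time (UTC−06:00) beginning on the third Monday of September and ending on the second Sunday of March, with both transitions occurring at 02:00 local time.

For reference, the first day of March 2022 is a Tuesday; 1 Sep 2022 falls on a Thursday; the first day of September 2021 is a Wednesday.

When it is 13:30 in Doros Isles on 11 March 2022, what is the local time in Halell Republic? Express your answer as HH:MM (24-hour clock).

19:30

1 March 2022 is a Tuesday, so Sundays fall on 6, 13, 20, 27; the last is March 27.
1 September 2022 is a Thursday, so the first Sunday is September 4 and the third is September 18.
Daylight saving runs 27 March – 18 September; 11 March 2022 is outside that window, so Doros Isles is on standard time at UTC−12:00.
13:30 Doros Isles + 12h = 01:30 UTC (rolling into the next day, 12 March 2022).
1 September 2021 is a Wednesday, so the first Monday is September 6 and the third is September 20.
1 March 2022 is a Tuesday, so the first Sunday is March 6 and the second is March 13.
At the standard offset (UTC−07:00), 01:30 UTC − 7h = 18:30 Halell Republic standard time (rolling into the previous day, 11 March 2022).
The standard-time date in Halell Republic, 11 March 2022, falls between 20 September 2021 and 13 March 2022, so daylight saving is in effect and Halell Republic is at UTC−06:00.
01:30 UTC − 6h = 19:30 Halell Republic (rolling into the previous day, 11 March 2022).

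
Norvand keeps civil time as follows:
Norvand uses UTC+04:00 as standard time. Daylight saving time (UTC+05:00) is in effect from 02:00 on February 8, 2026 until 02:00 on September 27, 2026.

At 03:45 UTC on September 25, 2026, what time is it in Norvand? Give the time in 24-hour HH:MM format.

08:45

At the standard offset (UTC+04:00), 03:45 UTC + 4h = 07:45 Norvand standard time.
The standard-time date in Norvand, September 25, 2026, falls between 8 February and 27 September, so daylight saving is in effect and Norvand is at UTC+05:00.
03:45 UTC + 5h = 08:45 local.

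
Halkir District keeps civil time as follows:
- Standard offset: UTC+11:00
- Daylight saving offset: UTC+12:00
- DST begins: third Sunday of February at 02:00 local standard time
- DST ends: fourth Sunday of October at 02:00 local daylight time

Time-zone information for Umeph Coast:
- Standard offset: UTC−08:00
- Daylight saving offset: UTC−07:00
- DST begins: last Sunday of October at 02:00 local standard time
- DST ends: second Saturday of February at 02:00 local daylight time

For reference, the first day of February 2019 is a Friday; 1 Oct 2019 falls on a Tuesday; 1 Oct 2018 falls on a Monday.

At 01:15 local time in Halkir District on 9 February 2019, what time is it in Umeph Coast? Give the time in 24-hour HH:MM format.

07:15

1 February 2019 is a Friday, so the first Sunday is February 3 and the third is February 17.
1 October 2019 is a Tuesday, so the first Sunday is October 6 and the fourth is October 27.
9 February 2019 is outside the daylight-saving period (17 February – 27 October), so Halkir District is on standard time, UTC+11:00.
01:15 Halkir District − 11h = 14:15 UTC (rolling into the previous day, 8 February 2019).
1 October 2018 is a Monday, so Sundays fall on 7, 14, 21, 28; the last is October 28.
1 February 2019 is a Friday, so the first Saturday is February 2 and the second is February 9.
At the standard offset (UTC−08:00), 14:15 UTC − 8h = 06:15 Umeph Coast standard time.
Daylight saving runs 28 October 2018 – 9 February 2019; the standard-time date in Umeph Coast, 8 February 2019, is inside that window, so Umeph Coast is at UTC−07:00.
14:15 UTC − 7h = 07:15 Umeph Coast.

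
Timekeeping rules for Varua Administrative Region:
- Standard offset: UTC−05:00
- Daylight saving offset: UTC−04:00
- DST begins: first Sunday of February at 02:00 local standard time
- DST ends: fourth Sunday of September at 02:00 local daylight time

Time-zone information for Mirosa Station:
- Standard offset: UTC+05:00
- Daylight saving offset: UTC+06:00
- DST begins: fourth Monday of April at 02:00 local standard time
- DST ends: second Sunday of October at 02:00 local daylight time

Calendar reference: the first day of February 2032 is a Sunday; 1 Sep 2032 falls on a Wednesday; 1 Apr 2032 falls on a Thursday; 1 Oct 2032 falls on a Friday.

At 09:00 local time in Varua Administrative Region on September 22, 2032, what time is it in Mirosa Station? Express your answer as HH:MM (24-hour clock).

19:00

1 February 2032 is a Sunday, so the first Sunday is February 1.
1 September 2032 is a Wednesday, so the first Sunday is September 5 and the fourth is September 26.
September 22, 2032 falls between 1 February and 26 September, so daylight saving is in effect and Varua Administrative Region is at UTC−04:00.
09:00 Varua Administrative Region + 4h = 13:00 UTC.
1 April 2032 is a Thursday, so the first Monday is April 5 and the fourth is April 26.
1 October 2032 is a Friday, so the first Sunday is October 3 and the second is October 10.
At the standard offset (UTC+05:00), 13:00 UTC + 5h = 18:00 Mirosa Station standard time.
The standard-time date in Mirosa Station, September 22, 2032, falls between 26 April and 10 October, so daylight saving is in effect and Mirosa Station is at UTC+06:00.
13:00 UTC + 6h = 19:00 Mirosa Station.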